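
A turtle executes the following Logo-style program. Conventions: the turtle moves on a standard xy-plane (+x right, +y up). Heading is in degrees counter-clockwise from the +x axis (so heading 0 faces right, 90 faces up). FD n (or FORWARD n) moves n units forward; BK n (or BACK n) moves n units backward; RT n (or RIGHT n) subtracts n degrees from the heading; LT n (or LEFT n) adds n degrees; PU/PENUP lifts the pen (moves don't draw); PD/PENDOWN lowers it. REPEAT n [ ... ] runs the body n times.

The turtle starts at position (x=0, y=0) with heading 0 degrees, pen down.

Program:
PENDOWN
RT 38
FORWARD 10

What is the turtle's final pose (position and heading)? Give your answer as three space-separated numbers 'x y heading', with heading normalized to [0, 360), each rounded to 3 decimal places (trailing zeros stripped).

Answer: 7.88 -6.157 322

Derivation:
Executing turtle program step by step:
Start: pos=(0,0), heading=0, pen down
PD: pen down
RT 38: heading 0 -> 322
FD 10: (0,0) -> (7.88,-6.157) [heading=322, draw]
Final: pos=(7.88,-6.157), heading=322, 1 segment(s) drawn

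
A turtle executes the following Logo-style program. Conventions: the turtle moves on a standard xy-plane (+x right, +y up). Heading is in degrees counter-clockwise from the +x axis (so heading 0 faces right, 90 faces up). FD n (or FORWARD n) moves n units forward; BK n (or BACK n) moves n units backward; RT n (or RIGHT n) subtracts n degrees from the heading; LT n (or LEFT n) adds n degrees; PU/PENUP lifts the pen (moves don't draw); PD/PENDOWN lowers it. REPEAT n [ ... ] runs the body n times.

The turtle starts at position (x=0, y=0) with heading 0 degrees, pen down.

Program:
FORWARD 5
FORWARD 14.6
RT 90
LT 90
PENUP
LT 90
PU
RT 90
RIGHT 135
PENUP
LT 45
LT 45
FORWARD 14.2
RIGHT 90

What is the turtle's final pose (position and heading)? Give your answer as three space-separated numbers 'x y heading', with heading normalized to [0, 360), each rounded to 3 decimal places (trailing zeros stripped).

Executing turtle program step by step:
Start: pos=(0,0), heading=0, pen down
FD 5: (0,0) -> (5,0) [heading=0, draw]
FD 14.6: (5,0) -> (19.6,0) [heading=0, draw]
RT 90: heading 0 -> 270
LT 90: heading 270 -> 0
PU: pen up
LT 90: heading 0 -> 90
PU: pen up
RT 90: heading 90 -> 0
RT 135: heading 0 -> 225
PU: pen up
LT 45: heading 225 -> 270
LT 45: heading 270 -> 315
FD 14.2: (19.6,0) -> (29.641,-10.041) [heading=315, move]
RT 90: heading 315 -> 225
Final: pos=(29.641,-10.041), heading=225, 2 segment(s) drawn

Answer: 29.641 -10.041 225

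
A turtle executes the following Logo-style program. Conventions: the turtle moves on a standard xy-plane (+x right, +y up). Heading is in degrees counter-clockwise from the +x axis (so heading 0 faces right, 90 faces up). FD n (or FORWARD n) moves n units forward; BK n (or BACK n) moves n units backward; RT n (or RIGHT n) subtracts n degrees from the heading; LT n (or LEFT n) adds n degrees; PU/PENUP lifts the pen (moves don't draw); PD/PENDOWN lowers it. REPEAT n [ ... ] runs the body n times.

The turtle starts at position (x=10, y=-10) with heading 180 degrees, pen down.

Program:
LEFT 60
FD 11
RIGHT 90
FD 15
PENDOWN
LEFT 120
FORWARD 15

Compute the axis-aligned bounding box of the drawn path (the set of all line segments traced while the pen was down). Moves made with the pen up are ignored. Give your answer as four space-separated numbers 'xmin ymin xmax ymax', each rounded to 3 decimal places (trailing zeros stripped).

Executing turtle program step by step:
Start: pos=(10,-10), heading=180, pen down
LT 60: heading 180 -> 240
FD 11: (10,-10) -> (4.5,-19.526) [heading=240, draw]
RT 90: heading 240 -> 150
FD 15: (4.5,-19.526) -> (-8.49,-12.026) [heading=150, draw]
PD: pen down
LT 120: heading 150 -> 270
FD 15: (-8.49,-12.026) -> (-8.49,-27.026) [heading=270, draw]
Final: pos=(-8.49,-27.026), heading=270, 3 segment(s) drawn

Segment endpoints: x in {-8.49, -8.49, 4.5, 10}, y in {-27.026, -19.526, -12.026, -10}
xmin=-8.49, ymin=-27.026, xmax=10, ymax=-10

Answer: -8.49 -27.026 10 -10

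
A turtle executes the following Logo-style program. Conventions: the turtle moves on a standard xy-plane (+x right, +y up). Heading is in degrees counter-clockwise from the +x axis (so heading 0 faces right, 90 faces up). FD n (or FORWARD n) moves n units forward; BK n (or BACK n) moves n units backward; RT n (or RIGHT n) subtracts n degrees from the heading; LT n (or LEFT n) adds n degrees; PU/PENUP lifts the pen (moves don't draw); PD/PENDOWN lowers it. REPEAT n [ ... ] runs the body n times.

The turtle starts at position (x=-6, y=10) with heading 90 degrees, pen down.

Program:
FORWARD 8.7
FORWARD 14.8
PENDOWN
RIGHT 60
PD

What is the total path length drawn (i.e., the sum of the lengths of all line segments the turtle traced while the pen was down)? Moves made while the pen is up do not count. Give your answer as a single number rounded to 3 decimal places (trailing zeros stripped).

Answer: 23.5

Derivation:
Executing turtle program step by step:
Start: pos=(-6,10), heading=90, pen down
FD 8.7: (-6,10) -> (-6,18.7) [heading=90, draw]
FD 14.8: (-6,18.7) -> (-6,33.5) [heading=90, draw]
PD: pen down
RT 60: heading 90 -> 30
PD: pen down
Final: pos=(-6,33.5), heading=30, 2 segment(s) drawn

Segment lengths:
  seg 1: (-6,10) -> (-6,18.7), length = 8.7
  seg 2: (-6,18.7) -> (-6,33.5), length = 14.8
Total = 23.5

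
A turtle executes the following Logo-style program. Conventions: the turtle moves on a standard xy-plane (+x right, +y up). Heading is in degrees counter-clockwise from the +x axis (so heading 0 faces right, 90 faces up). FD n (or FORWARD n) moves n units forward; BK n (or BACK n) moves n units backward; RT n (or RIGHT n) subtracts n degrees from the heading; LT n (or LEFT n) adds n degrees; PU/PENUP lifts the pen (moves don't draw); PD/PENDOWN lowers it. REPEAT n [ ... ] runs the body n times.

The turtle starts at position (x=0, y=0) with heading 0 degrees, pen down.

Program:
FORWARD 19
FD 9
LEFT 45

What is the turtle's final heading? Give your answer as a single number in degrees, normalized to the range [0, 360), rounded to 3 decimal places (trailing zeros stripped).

Answer: 45

Derivation:
Executing turtle program step by step:
Start: pos=(0,0), heading=0, pen down
FD 19: (0,0) -> (19,0) [heading=0, draw]
FD 9: (19,0) -> (28,0) [heading=0, draw]
LT 45: heading 0 -> 45
Final: pos=(28,0), heading=45, 2 segment(s) drawn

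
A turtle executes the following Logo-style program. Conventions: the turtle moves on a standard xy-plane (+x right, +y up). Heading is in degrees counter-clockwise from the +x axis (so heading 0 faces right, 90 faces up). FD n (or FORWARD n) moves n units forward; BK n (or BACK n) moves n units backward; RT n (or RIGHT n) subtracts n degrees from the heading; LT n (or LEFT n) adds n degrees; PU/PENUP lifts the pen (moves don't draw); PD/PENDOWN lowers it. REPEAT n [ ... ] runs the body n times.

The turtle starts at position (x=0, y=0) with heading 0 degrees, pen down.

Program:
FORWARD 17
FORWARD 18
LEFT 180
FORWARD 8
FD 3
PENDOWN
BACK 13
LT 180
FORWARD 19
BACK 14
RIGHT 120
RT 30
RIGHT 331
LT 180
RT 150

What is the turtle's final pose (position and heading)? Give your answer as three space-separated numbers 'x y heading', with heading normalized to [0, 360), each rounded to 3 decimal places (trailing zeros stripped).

Answer: 42 0 269

Derivation:
Executing turtle program step by step:
Start: pos=(0,0), heading=0, pen down
FD 17: (0,0) -> (17,0) [heading=0, draw]
FD 18: (17,0) -> (35,0) [heading=0, draw]
LT 180: heading 0 -> 180
FD 8: (35,0) -> (27,0) [heading=180, draw]
FD 3: (27,0) -> (24,0) [heading=180, draw]
PD: pen down
BK 13: (24,0) -> (37,0) [heading=180, draw]
LT 180: heading 180 -> 0
FD 19: (37,0) -> (56,0) [heading=0, draw]
BK 14: (56,0) -> (42,0) [heading=0, draw]
RT 120: heading 0 -> 240
RT 30: heading 240 -> 210
RT 331: heading 210 -> 239
LT 180: heading 239 -> 59
RT 150: heading 59 -> 269
Final: pos=(42,0), heading=269, 7 segment(s) drawn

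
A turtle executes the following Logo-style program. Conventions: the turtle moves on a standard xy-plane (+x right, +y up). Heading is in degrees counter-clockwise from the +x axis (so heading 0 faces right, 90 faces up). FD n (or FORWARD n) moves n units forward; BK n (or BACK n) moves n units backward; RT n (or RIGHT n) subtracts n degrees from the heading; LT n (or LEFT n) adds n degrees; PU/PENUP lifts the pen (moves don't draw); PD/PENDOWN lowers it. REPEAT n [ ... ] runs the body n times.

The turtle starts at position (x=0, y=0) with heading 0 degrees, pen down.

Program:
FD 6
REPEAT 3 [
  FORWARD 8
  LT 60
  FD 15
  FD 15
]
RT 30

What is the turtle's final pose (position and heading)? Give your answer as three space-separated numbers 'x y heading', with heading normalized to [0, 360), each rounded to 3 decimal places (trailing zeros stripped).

Answer: -16 65.818 150

Derivation:
Executing turtle program step by step:
Start: pos=(0,0), heading=0, pen down
FD 6: (0,0) -> (6,0) [heading=0, draw]
REPEAT 3 [
  -- iteration 1/3 --
  FD 8: (6,0) -> (14,0) [heading=0, draw]
  LT 60: heading 0 -> 60
  FD 15: (14,0) -> (21.5,12.99) [heading=60, draw]
  FD 15: (21.5,12.99) -> (29,25.981) [heading=60, draw]
  -- iteration 2/3 --
  FD 8: (29,25.981) -> (33,32.909) [heading=60, draw]
  LT 60: heading 60 -> 120
  FD 15: (33,32.909) -> (25.5,45.899) [heading=120, draw]
  FD 15: (25.5,45.899) -> (18,58.89) [heading=120, draw]
  -- iteration 3/3 --
  FD 8: (18,58.89) -> (14,65.818) [heading=120, draw]
  LT 60: heading 120 -> 180
  FD 15: (14,65.818) -> (-1,65.818) [heading=180, draw]
  FD 15: (-1,65.818) -> (-16,65.818) [heading=180, draw]
]
RT 30: heading 180 -> 150
Final: pos=(-16,65.818), heading=150, 10 segment(s) drawn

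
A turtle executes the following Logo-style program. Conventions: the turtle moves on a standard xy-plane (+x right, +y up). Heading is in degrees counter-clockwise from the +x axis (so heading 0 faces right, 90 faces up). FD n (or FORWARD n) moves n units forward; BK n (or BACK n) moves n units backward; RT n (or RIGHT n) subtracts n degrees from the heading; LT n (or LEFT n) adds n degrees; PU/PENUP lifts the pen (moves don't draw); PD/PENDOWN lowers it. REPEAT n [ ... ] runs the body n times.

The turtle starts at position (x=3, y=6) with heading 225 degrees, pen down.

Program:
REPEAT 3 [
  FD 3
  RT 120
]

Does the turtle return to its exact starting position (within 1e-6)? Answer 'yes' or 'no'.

Answer: yes

Derivation:
Executing turtle program step by step:
Start: pos=(3,6), heading=225, pen down
REPEAT 3 [
  -- iteration 1/3 --
  FD 3: (3,6) -> (0.879,3.879) [heading=225, draw]
  RT 120: heading 225 -> 105
  -- iteration 2/3 --
  FD 3: (0.879,3.879) -> (0.102,6.776) [heading=105, draw]
  RT 120: heading 105 -> 345
  -- iteration 3/3 --
  FD 3: (0.102,6.776) -> (3,6) [heading=345, draw]
  RT 120: heading 345 -> 225
]
Final: pos=(3,6), heading=225, 3 segment(s) drawn

Start position: (3, 6)
Final position: (3, 6)
Distance = 0; < 1e-6 -> CLOSED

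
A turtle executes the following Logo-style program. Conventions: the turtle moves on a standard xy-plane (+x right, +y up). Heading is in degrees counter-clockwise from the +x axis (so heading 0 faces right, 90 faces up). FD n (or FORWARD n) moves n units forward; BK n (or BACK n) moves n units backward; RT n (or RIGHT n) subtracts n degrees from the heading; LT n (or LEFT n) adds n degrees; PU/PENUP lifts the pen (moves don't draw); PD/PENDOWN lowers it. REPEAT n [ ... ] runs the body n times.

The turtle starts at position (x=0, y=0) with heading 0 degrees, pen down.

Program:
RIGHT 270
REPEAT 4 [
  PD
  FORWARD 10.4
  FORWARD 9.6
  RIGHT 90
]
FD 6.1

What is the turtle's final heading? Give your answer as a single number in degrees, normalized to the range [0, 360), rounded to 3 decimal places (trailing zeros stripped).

Executing turtle program step by step:
Start: pos=(0,0), heading=0, pen down
RT 270: heading 0 -> 90
REPEAT 4 [
  -- iteration 1/4 --
  PD: pen down
  FD 10.4: (0,0) -> (0,10.4) [heading=90, draw]
  FD 9.6: (0,10.4) -> (0,20) [heading=90, draw]
  RT 90: heading 90 -> 0
  -- iteration 2/4 --
  PD: pen down
  FD 10.4: (0,20) -> (10.4,20) [heading=0, draw]
  FD 9.6: (10.4,20) -> (20,20) [heading=0, draw]
  RT 90: heading 0 -> 270
  -- iteration 3/4 --
  PD: pen down
  FD 10.4: (20,20) -> (20,9.6) [heading=270, draw]
  FD 9.6: (20,9.6) -> (20,0) [heading=270, draw]
  RT 90: heading 270 -> 180
  -- iteration 4/4 --
  PD: pen down
  FD 10.4: (20,0) -> (9.6,0) [heading=180, draw]
  FD 9.6: (9.6,0) -> (0,0) [heading=180, draw]
  RT 90: heading 180 -> 90
]
FD 6.1: (0,0) -> (0,6.1) [heading=90, draw]
Final: pos=(0,6.1), heading=90, 9 segment(s) drawn

Answer: 90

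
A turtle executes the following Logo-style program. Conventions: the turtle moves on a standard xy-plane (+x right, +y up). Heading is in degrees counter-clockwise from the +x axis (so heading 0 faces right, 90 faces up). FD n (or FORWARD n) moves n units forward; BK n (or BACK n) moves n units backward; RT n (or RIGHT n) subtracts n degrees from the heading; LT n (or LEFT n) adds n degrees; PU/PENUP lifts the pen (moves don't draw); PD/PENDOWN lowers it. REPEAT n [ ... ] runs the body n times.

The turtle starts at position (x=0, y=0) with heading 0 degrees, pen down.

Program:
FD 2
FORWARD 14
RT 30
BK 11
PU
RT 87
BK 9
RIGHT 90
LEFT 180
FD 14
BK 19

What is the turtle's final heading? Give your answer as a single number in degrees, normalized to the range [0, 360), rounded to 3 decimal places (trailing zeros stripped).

Answer: 333

Derivation:
Executing turtle program step by step:
Start: pos=(0,0), heading=0, pen down
FD 2: (0,0) -> (2,0) [heading=0, draw]
FD 14: (2,0) -> (16,0) [heading=0, draw]
RT 30: heading 0 -> 330
BK 11: (16,0) -> (6.474,5.5) [heading=330, draw]
PU: pen up
RT 87: heading 330 -> 243
BK 9: (6.474,5.5) -> (10.56,13.519) [heading=243, move]
RT 90: heading 243 -> 153
LT 180: heading 153 -> 333
FD 14: (10.56,13.519) -> (23.034,7.163) [heading=333, move]
BK 19: (23.034,7.163) -> (6.105,15.789) [heading=333, move]
Final: pos=(6.105,15.789), heading=333, 3 segment(s) drawn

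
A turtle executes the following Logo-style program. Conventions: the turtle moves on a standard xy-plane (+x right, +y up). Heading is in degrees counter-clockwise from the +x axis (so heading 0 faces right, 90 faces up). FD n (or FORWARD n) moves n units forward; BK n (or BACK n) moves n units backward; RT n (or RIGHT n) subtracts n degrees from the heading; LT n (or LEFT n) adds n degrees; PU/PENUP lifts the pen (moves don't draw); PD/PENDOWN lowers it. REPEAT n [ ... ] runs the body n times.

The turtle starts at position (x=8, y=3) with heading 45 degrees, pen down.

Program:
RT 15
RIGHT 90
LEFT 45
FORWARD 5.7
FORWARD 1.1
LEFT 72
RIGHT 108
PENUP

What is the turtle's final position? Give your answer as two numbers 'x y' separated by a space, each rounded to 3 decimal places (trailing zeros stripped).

Executing turtle program step by step:
Start: pos=(8,3), heading=45, pen down
RT 15: heading 45 -> 30
RT 90: heading 30 -> 300
LT 45: heading 300 -> 345
FD 5.7: (8,3) -> (13.506,1.525) [heading=345, draw]
FD 1.1: (13.506,1.525) -> (14.568,1.24) [heading=345, draw]
LT 72: heading 345 -> 57
RT 108: heading 57 -> 309
PU: pen up
Final: pos=(14.568,1.24), heading=309, 2 segment(s) drawn

Answer: 14.568 1.24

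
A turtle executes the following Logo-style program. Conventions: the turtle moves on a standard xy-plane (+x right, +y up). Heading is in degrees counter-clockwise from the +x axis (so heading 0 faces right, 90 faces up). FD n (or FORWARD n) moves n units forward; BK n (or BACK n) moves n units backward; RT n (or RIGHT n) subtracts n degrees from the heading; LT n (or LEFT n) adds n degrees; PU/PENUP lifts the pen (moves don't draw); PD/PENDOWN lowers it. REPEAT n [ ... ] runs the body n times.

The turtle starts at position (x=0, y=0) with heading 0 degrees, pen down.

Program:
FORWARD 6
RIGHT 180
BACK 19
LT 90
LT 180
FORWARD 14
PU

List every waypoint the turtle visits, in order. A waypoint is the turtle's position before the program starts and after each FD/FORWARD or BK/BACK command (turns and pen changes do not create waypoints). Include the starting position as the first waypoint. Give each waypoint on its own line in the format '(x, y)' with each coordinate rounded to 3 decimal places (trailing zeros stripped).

Executing turtle program step by step:
Start: pos=(0,0), heading=0, pen down
FD 6: (0,0) -> (6,0) [heading=0, draw]
RT 180: heading 0 -> 180
BK 19: (6,0) -> (25,0) [heading=180, draw]
LT 90: heading 180 -> 270
LT 180: heading 270 -> 90
FD 14: (25,0) -> (25,14) [heading=90, draw]
PU: pen up
Final: pos=(25,14), heading=90, 3 segment(s) drawn
Waypoints (4 total):
(0, 0)
(6, 0)
(25, 0)
(25, 14)

Answer: (0, 0)
(6, 0)
(25, 0)
(25, 14)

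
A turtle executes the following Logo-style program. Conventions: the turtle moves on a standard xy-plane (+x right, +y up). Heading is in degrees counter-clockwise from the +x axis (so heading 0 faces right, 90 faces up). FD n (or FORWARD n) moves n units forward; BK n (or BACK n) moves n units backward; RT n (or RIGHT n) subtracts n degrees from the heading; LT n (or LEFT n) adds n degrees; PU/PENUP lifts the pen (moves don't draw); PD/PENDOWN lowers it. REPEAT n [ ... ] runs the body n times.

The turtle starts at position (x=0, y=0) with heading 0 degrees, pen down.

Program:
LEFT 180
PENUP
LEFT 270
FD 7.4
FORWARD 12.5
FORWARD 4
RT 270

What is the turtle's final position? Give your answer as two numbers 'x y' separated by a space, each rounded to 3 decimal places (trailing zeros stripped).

Answer: 0 23.9

Derivation:
Executing turtle program step by step:
Start: pos=(0,0), heading=0, pen down
LT 180: heading 0 -> 180
PU: pen up
LT 270: heading 180 -> 90
FD 7.4: (0,0) -> (0,7.4) [heading=90, move]
FD 12.5: (0,7.4) -> (0,19.9) [heading=90, move]
FD 4: (0,19.9) -> (0,23.9) [heading=90, move]
RT 270: heading 90 -> 180
Final: pos=(0,23.9), heading=180, 0 segment(s) drawn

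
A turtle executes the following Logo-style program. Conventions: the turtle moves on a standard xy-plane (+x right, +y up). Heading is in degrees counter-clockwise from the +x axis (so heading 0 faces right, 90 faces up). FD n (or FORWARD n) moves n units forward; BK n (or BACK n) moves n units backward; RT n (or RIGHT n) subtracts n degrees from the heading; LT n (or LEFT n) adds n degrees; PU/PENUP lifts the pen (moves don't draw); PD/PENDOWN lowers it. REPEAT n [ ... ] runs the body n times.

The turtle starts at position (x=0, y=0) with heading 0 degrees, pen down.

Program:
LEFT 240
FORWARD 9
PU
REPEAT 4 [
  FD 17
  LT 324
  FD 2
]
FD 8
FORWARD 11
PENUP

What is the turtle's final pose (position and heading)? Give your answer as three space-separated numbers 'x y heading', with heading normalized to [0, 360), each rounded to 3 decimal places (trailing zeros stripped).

Answer: -63.851 8.71 96

Derivation:
Executing turtle program step by step:
Start: pos=(0,0), heading=0, pen down
LT 240: heading 0 -> 240
FD 9: (0,0) -> (-4.5,-7.794) [heading=240, draw]
PU: pen up
REPEAT 4 [
  -- iteration 1/4 --
  FD 17: (-4.5,-7.794) -> (-13,-22.517) [heading=240, move]
  LT 324: heading 240 -> 204
  FD 2: (-13,-22.517) -> (-14.827,-23.33) [heading=204, move]
  -- iteration 2/4 --
  FD 17: (-14.827,-23.33) -> (-30.357,-30.245) [heading=204, move]
  LT 324: heading 204 -> 168
  FD 2: (-30.357,-30.245) -> (-32.314,-29.829) [heading=168, move]
  -- iteration 3/4 --
  FD 17: (-32.314,-29.829) -> (-48.942,-26.294) [heading=168, move]
  LT 324: heading 168 -> 132
  FD 2: (-48.942,-26.294) -> (-50.28,-24.808) [heading=132, move]
  -- iteration 4/4 --
  FD 17: (-50.28,-24.808) -> (-61.656,-12.175) [heading=132, move]
  LT 324: heading 132 -> 96
  FD 2: (-61.656,-12.175) -> (-61.865,-10.186) [heading=96, move]
]
FD 8: (-61.865,-10.186) -> (-62.701,-2.229) [heading=96, move]
FD 11: (-62.701,-2.229) -> (-63.851,8.71) [heading=96, move]
PU: pen up
Final: pos=(-63.851,8.71), heading=96, 1 segment(s) drawn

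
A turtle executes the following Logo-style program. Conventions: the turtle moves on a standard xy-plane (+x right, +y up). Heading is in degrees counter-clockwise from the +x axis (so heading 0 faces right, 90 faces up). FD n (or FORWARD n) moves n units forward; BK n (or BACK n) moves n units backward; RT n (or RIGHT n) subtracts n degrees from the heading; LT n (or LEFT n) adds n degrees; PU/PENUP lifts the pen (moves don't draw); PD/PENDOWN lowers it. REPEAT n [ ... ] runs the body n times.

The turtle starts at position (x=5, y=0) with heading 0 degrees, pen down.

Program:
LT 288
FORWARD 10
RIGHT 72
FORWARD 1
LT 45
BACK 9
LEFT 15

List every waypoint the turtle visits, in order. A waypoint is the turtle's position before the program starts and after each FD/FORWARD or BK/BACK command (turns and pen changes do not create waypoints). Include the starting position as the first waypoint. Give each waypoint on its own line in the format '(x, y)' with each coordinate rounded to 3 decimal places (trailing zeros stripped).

Answer: (5, 0)
(8.09, -9.511)
(7.281, -10.098)
(8.689, -1.209)

Derivation:
Executing turtle program step by step:
Start: pos=(5,0), heading=0, pen down
LT 288: heading 0 -> 288
FD 10: (5,0) -> (8.09,-9.511) [heading=288, draw]
RT 72: heading 288 -> 216
FD 1: (8.09,-9.511) -> (7.281,-10.098) [heading=216, draw]
LT 45: heading 216 -> 261
BK 9: (7.281,-10.098) -> (8.689,-1.209) [heading=261, draw]
LT 15: heading 261 -> 276
Final: pos=(8.689,-1.209), heading=276, 3 segment(s) drawn
Waypoints (4 total):
(5, 0)
(8.09, -9.511)
(7.281, -10.098)
(8.689, -1.209)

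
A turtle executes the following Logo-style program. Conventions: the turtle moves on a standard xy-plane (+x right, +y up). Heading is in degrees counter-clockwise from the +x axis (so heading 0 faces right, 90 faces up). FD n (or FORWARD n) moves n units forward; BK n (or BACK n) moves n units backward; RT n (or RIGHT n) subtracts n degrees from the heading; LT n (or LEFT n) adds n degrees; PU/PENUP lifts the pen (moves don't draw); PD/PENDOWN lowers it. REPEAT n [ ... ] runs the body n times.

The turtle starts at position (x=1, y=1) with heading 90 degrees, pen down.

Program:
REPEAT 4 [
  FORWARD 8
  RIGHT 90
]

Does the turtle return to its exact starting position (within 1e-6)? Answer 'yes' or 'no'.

Executing turtle program step by step:
Start: pos=(1,1), heading=90, pen down
REPEAT 4 [
  -- iteration 1/4 --
  FD 8: (1,1) -> (1,9) [heading=90, draw]
  RT 90: heading 90 -> 0
  -- iteration 2/4 --
  FD 8: (1,9) -> (9,9) [heading=0, draw]
  RT 90: heading 0 -> 270
  -- iteration 3/4 --
  FD 8: (9,9) -> (9,1) [heading=270, draw]
  RT 90: heading 270 -> 180
  -- iteration 4/4 --
  FD 8: (9,1) -> (1,1) [heading=180, draw]
  RT 90: heading 180 -> 90
]
Final: pos=(1,1), heading=90, 4 segment(s) drawn

Start position: (1, 1)
Final position: (1, 1)
Distance = 0; < 1e-6 -> CLOSED

Answer: yes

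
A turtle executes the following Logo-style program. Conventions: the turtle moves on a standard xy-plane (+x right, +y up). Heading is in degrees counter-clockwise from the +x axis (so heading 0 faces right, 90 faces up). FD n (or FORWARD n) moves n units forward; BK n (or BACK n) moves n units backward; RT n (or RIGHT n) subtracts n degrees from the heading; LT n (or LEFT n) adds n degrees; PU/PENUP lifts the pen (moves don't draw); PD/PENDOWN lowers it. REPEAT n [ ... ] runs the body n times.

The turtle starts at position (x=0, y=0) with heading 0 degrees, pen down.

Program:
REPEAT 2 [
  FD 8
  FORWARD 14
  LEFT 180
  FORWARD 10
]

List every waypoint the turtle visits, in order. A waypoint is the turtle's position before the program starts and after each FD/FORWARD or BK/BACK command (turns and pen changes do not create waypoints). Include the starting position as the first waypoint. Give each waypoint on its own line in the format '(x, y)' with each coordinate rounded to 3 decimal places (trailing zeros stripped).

Answer: (0, 0)
(8, 0)
(22, 0)
(12, 0)
(4, 0)
(-10, 0)
(0, 0)

Derivation:
Executing turtle program step by step:
Start: pos=(0,0), heading=0, pen down
REPEAT 2 [
  -- iteration 1/2 --
  FD 8: (0,0) -> (8,0) [heading=0, draw]
  FD 14: (8,0) -> (22,0) [heading=0, draw]
  LT 180: heading 0 -> 180
  FD 10: (22,0) -> (12,0) [heading=180, draw]
  -- iteration 2/2 --
  FD 8: (12,0) -> (4,0) [heading=180, draw]
  FD 14: (4,0) -> (-10,0) [heading=180, draw]
  LT 180: heading 180 -> 0
  FD 10: (-10,0) -> (0,0) [heading=0, draw]
]
Final: pos=(0,0), heading=0, 6 segment(s) drawn
Waypoints (7 total):
(0, 0)
(8, 0)
(22, 0)
(12, 0)
(4, 0)
(-10, 0)
(0, 0)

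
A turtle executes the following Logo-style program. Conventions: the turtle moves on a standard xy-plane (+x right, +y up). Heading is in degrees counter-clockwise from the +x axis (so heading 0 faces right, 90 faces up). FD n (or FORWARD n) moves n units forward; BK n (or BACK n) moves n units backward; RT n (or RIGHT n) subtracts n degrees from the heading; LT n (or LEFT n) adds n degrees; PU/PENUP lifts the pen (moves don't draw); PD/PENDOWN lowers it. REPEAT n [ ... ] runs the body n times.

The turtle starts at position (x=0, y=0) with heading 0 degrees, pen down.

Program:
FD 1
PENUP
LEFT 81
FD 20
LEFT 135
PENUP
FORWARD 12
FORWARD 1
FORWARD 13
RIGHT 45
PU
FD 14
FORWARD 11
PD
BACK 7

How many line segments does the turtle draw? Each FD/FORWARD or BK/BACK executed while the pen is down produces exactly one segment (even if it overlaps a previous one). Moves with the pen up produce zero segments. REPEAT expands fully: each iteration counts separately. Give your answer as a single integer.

Executing turtle program step by step:
Start: pos=(0,0), heading=0, pen down
FD 1: (0,0) -> (1,0) [heading=0, draw]
PU: pen up
LT 81: heading 0 -> 81
FD 20: (1,0) -> (4.129,19.754) [heading=81, move]
LT 135: heading 81 -> 216
PU: pen up
FD 12: (4.129,19.754) -> (-5.58,12.7) [heading=216, move]
FD 1: (-5.58,12.7) -> (-6.389,12.113) [heading=216, move]
FD 13: (-6.389,12.113) -> (-16.906,4.471) [heading=216, move]
RT 45: heading 216 -> 171
PU: pen up
FD 14: (-16.906,4.471) -> (-30.733,6.661) [heading=171, move]
FD 11: (-30.733,6.661) -> (-41.598,8.382) [heading=171, move]
PD: pen down
BK 7: (-41.598,8.382) -> (-34.684,7.287) [heading=171, draw]
Final: pos=(-34.684,7.287), heading=171, 2 segment(s) drawn
Segments drawn: 2

Answer: 2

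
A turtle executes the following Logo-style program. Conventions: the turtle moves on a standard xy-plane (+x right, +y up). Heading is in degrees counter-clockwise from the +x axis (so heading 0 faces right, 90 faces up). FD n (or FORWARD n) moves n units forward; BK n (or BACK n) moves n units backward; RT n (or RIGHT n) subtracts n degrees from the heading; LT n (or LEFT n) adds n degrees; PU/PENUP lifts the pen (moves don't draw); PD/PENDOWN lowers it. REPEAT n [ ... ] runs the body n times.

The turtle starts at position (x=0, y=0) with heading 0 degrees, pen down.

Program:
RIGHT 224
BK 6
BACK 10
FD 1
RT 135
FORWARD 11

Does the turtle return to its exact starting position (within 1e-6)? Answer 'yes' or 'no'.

Answer: no

Derivation:
Executing turtle program step by step:
Start: pos=(0,0), heading=0, pen down
RT 224: heading 0 -> 136
BK 6: (0,0) -> (4.316,-4.168) [heading=136, draw]
BK 10: (4.316,-4.168) -> (11.509,-11.115) [heading=136, draw]
FD 1: (11.509,-11.115) -> (10.79,-10.42) [heading=136, draw]
RT 135: heading 136 -> 1
FD 11: (10.79,-10.42) -> (21.788,-10.228) [heading=1, draw]
Final: pos=(21.788,-10.228), heading=1, 4 segment(s) drawn

Start position: (0, 0)
Final position: (21.788, -10.228)
Distance = 24.07; >= 1e-6 -> NOT closed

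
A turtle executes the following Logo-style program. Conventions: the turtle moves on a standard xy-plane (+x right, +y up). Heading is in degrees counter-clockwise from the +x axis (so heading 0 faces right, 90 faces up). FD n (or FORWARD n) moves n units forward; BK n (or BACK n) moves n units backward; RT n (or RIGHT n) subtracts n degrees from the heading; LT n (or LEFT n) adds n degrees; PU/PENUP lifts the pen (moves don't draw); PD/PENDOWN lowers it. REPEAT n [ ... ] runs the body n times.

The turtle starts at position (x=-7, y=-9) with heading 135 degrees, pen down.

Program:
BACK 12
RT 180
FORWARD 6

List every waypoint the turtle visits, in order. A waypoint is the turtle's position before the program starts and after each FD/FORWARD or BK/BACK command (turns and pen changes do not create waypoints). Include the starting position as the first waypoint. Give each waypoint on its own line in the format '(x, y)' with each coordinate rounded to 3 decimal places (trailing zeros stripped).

Executing turtle program step by step:
Start: pos=(-7,-9), heading=135, pen down
BK 12: (-7,-9) -> (1.485,-17.485) [heading=135, draw]
RT 180: heading 135 -> 315
FD 6: (1.485,-17.485) -> (5.728,-21.728) [heading=315, draw]
Final: pos=(5.728,-21.728), heading=315, 2 segment(s) drawn
Waypoints (3 total):
(-7, -9)
(1.485, -17.485)
(5.728, -21.728)

Answer: (-7, -9)
(1.485, -17.485)
(5.728, -21.728)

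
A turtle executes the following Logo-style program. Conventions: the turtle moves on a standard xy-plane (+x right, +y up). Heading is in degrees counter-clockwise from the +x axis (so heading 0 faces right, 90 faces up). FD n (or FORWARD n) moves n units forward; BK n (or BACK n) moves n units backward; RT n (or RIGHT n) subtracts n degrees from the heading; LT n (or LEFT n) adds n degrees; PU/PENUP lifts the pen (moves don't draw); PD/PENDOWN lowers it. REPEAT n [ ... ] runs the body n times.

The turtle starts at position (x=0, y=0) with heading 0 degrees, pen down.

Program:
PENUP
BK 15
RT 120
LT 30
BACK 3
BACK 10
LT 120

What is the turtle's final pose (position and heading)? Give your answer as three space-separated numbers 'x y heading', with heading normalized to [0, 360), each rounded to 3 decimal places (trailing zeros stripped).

Answer: -15 13 30

Derivation:
Executing turtle program step by step:
Start: pos=(0,0), heading=0, pen down
PU: pen up
BK 15: (0,0) -> (-15,0) [heading=0, move]
RT 120: heading 0 -> 240
LT 30: heading 240 -> 270
BK 3: (-15,0) -> (-15,3) [heading=270, move]
BK 10: (-15,3) -> (-15,13) [heading=270, move]
LT 120: heading 270 -> 30
Final: pos=(-15,13), heading=30, 0 segment(s) drawn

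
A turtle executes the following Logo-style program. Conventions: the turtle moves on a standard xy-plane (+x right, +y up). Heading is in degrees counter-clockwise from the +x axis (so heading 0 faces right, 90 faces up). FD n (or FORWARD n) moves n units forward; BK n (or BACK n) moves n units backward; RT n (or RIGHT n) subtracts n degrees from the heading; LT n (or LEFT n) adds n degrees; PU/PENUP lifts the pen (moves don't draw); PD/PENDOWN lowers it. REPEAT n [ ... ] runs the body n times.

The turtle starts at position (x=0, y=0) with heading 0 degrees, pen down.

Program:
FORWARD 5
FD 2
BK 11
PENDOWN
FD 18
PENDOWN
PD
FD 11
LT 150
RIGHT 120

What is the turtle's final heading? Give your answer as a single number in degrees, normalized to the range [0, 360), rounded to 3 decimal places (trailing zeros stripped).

Answer: 30

Derivation:
Executing turtle program step by step:
Start: pos=(0,0), heading=0, pen down
FD 5: (0,0) -> (5,0) [heading=0, draw]
FD 2: (5,0) -> (7,0) [heading=0, draw]
BK 11: (7,0) -> (-4,0) [heading=0, draw]
PD: pen down
FD 18: (-4,0) -> (14,0) [heading=0, draw]
PD: pen down
PD: pen down
FD 11: (14,0) -> (25,0) [heading=0, draw]
LT 150: heading 0 -> 150
RT 120: heading 150 -> 30
Final: pos=(25,0), heading=30, 5 segment(s) drawn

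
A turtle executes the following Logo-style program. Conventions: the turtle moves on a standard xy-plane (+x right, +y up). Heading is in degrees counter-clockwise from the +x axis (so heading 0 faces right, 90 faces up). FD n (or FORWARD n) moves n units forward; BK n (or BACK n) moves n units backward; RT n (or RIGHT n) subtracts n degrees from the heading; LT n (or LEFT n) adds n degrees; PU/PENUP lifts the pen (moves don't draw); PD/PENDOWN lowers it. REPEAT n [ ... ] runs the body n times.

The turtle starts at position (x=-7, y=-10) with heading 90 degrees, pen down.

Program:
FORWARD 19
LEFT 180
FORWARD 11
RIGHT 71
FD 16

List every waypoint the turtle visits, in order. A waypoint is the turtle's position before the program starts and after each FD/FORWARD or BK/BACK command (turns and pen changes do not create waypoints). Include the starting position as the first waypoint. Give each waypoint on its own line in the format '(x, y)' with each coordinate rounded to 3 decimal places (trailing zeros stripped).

Answer: (-7, -10)
(-7, 9)
(-7, -2)
(-22.128, -7.209)

Derivation:
Executing turtle program step by step:
Start: pos=(-7,-10), heading=90, pen down
FD 19: (-7,-10) -> (-7,9) [heading=90, draw]
LT 180: heading 90 -> 270
FD 11: (-7,9) -> (-7,-2) [heading=270, draw]
RT 71: heading 270 -> 199
FD 16: (-7,-2) -> (-22.128,-7.209) [heading=199, draw]
Final: pos=(-22.128,-7.209), heading=199, 3 segment(s) drawn
Waypoints (4 total):
(-7, -10)
(-7, 9)
(-7, -2)
(-22.128, -7.209)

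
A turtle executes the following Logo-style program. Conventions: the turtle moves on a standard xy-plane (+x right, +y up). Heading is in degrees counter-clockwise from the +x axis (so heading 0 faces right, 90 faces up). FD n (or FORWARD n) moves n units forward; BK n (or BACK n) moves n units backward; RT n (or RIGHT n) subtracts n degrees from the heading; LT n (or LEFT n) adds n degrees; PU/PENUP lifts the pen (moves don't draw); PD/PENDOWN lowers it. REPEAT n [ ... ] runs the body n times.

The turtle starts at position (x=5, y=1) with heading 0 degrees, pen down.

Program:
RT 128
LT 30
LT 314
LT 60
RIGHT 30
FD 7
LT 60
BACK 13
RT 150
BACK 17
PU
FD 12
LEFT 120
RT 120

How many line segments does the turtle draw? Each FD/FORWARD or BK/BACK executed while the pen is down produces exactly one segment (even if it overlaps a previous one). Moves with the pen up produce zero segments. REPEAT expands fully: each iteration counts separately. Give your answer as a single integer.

Executing turtle program step by step:
Start: pos=(5,1), heading=0, pen down
RT 128: heading 0 -> 232
LT 30: heading 232 -> 262
LT 314: heading 262 -> 216
LT 60: heading 216 -> 276
RT 30: heading 276 -> 246
FD 7: (5,1) -> (2.153,-5.395) [heading=246, draw]
LT 60: heading 246 -> 306
BK 13: (2.153,-5.395) -> (-5.488,5.122) [heading=306, draw]
RT 150: heading 306 -> 156
BK 17: (-5.488,5.122) -> (10.042,-1.792) [heading=156, draw]
PU: pen up
FD 12: (10.042,-1.792) -> (-0.921,3.089) [heading=156, move]
LT 120: heading 156 -> 276
RT 120: heading 276 -> 156
Final: pos=(-0.921,3.089), heading=156, 3 segment(s) drawn
Segments drawn: 3

Answer: 3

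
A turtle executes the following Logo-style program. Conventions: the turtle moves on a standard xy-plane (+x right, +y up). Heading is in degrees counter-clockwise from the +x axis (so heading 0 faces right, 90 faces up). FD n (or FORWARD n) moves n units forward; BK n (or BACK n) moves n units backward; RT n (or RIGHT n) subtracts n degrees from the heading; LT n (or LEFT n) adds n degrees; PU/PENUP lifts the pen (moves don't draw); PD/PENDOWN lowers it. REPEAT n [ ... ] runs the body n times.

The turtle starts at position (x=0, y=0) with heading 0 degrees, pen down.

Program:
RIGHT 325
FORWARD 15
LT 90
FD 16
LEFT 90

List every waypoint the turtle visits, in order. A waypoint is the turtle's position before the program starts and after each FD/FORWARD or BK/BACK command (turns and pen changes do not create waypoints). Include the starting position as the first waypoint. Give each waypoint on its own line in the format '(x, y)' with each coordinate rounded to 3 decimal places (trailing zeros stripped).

Answer: (0, 0)
(12.287, 8.604)
(3.11, 21.71)

Derivation:
Executing turtle program step by step:
Start: pos=(0,0), heading=0, pen down
RT 325: heading 0 -> 35
FD 15: (0,0) -> (12.287,8.604) [heading=35, draw]
LT 90: heading 35 -> 125
FD 16: (12.287,8.604) -> (3.11,21.71) [heading=125, draw]
LT 90: heading 125 -> 215
Final: pos=(3.11,21.71), heading=215, 2 segment(s) drawn
Waypoints (3 total):
(0, 0)
(12.287, 8.604)
(3.11, 21.71)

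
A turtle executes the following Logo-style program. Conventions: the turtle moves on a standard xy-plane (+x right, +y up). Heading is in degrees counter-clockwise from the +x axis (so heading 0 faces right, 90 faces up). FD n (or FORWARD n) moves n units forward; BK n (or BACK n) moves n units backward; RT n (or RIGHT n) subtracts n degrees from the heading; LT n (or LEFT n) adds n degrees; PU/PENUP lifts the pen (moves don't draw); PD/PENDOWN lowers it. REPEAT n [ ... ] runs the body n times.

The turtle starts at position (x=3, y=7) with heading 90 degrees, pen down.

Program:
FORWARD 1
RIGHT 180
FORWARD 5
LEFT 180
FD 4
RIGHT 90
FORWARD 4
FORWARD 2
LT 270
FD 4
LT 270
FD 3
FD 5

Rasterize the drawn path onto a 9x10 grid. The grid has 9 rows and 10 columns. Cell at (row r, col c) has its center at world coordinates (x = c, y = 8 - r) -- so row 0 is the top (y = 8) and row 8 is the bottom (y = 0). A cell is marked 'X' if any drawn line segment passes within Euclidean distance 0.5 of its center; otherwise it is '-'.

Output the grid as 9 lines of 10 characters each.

Segment 0: (3,7) -> (3,8)
Segment 1: (3,8) -> (3,3)
Segment 2: (3,3) -> (3,7)
Segment 3: (3,7) -> (7,7)
Segment 4: (7,7) -> (9,7)
Segment 5: (9,7) -> (9,3)
Segment 6: (9,3) -> (6,3)
Segment 7: (6,3) -> (1,3)

Answer: ---X------
---XXXXXXX
---X-----X
---X-----X
---X-----X
-XXXXXXXXX
----------
----------
----------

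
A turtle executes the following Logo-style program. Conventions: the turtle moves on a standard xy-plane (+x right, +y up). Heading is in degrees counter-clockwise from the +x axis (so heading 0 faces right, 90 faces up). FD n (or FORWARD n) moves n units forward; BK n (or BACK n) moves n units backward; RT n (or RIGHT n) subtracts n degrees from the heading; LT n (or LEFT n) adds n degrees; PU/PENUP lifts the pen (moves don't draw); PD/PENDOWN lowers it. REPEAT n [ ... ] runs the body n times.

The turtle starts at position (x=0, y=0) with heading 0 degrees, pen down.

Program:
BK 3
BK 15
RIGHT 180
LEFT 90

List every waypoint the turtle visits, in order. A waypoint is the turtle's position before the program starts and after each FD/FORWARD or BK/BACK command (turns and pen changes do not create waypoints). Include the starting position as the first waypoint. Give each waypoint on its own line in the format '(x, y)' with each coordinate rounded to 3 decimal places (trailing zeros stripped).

Executing turtle program step by step:
Start: pos=(0,0), heading=0, pen down
BK 3: (0,0) -> (-3,0) [heading=0, draw]
BK 15: (-3,0) -> (-18,0) [heading=0, draw]
RT 180: heading 0 -> 180
LT 90: heading 180 -> 270
Final: pos=(-18,0), heading=270, 2 segment(s) drawn
Waypoints (3 total):
(0, 0)
(-3, 0)
(-18, 0)

Answer: (0, 0)
(-3, 0)
(-18, 0)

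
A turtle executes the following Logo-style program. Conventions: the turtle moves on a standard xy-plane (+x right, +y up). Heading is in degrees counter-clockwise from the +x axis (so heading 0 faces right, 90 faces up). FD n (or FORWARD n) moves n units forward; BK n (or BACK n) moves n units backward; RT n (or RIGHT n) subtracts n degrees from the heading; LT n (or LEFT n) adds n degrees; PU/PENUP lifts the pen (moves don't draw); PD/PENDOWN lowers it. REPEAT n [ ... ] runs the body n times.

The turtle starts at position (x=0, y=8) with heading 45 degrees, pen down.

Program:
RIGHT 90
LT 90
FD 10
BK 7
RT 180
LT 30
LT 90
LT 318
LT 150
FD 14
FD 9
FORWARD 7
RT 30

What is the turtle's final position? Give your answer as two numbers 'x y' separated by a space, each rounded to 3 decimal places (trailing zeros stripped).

Executing turtle program step by step:
Start: pos=(0,8), heading=45, pen down
RT 90: heading 45 -> 315
LT 90: heading 315 -> 45
FD 10: (0,8) -> (7.071,15.071) [heading=45, draw]
BK 7: (7.071,15.071) -> (2.121,10.121) [heading=45, draw]
RT 180: heading 45 -> 225
LT 30: heading 225 -> 255
LT 90: heading 255 -> 345
LT 318: heading 345 -> 303
LT 150: heading 303 -> 93
FD 14: (2.121,10.121) -> (1.389,24.102) [heading=93, draw]
FD 9: (1.389,24.102) -> (0.918,33.09) [heading=93, draw]
FD 7: (0.918,33.09) -> (0.551,40.08) [heading=93, draw]
RT 30: heading 93 -> 63
Final: pos=(0.551,40.08), heading=63, 5 segment(s) drawn

Answer: 0.551 40.08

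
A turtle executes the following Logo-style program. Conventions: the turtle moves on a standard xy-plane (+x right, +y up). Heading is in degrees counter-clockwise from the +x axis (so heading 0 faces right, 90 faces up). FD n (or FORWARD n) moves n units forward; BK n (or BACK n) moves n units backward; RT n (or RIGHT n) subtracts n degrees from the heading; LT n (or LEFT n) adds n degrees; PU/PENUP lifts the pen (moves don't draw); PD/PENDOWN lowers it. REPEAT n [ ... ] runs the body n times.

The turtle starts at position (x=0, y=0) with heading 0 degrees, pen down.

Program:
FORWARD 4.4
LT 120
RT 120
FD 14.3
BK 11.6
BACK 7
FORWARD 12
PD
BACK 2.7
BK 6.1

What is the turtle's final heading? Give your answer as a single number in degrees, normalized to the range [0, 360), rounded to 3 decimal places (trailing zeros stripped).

Answer: 0

Derivation:
Executing turtle program step by step:
Start: pos=(0,0), heading=0, pen down
FD 4.4: (0,0) -> (4.4,0) [heading=0, draw]
LT 120: heading 0 -> 120
RT 120: heading 120 -> 0
FD 14.3: (4.4,0) -> (18.7,0) [heading=0, draw]
BK 11.6: (18.7,0) -> (7.1,0) [heading=0, draw]
BK 7: (7.1,0) -> (0.1,0) [heading=0, draw]
FD 12: (0.1,0) -> (12.1,0) [heading=0, draw]
PD: pen down
BK 2.7: (12.1,0) -> (9.4,0) [heading=0, draw]
BK 6.1: (9.4,0) -> (3.3,0) [heading=0, draw]
Final: pos=(3.3,0), heading=0, 7 segment(s) drawn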